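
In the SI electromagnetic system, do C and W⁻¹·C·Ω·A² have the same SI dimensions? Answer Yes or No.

Left side:
  C = A·s = s·A (charge = current × time).
Right side:
  W = J/s (power = energy per time),
      = kg·m²·s⁻³.
  So W⁻¹ = kg⁻¹·m⁻²·s³.
  C = A·s = s·A (charge = current × time).
  Ω = V/A (resistance = voltage per current),
      = kg·m²·s⁻³·A⁻².
  Combining: W⁻¹·C·Ω·A² = (kg⁻¹·m⁻²·s³) · (s·A) · (kg·m²·s⁻³·A⁻²) · A² = s·A.
Both reduce to s·A.

Yes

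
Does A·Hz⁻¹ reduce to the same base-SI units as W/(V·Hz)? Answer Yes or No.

Left side:
  Hz = 1/s = s⁻¹ (frequency is cycles per second).
  So Hz⁻¹ = s.
  Combining: A·Hz⁻¹ = A · s = s·A.
Right side:
  W = J/s (power = energy per time),
      = kg·m²·s⁻³.
  V = W/A (potential = power per current),
      = kg·m²·s⁻³·A⁻¹.
  So V⁻¹ = kg⁻¹·m⁻²·s³·A.
  Hz = 1/s = s⁻¹ (frequency is cycles per second).
  So Hz⁻¹ = s.
  Combining: W·V⁻¹·Hz⁻¹ = (kg·m²·s⁻³) · (kg⁻¹·m⁻²·s³·A) · s = s·A.
Both reduce to s·A.

Yes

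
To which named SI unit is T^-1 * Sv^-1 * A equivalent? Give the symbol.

F

T = kg·s⁻²·A⁻¹.
So T⁻¹ = kg⁻¹·s²·A.
Sv = m²·s⁻².
So Sv⁻¹ = m⁻²·s².
Combining: T⁻¹·Sv⁻¹·A = (kg⁻¹·s²·A) · (m⁻²·s²) · A = kg⁻¹·m⁻²·s⁴·A².
kg⁻¹·m⁻²·s⁴·A² is the base-SI form of the farad.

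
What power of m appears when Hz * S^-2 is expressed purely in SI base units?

4

Hz = 1/s = s⁻¹ (frequency is cycles per second).
S = 1/Ω (conductance is reciprocal resistance),
    = kg⁻¹·m⁻²·s³·A².
So S⁻² = kg²·m⁴·s⁻⁶·A⁻⁴.
Combining: Hz·S⁻² = s⁻¹ · (kg²·m⁴·s⁻⁶·A⁻⁴) = kg²·m⁴·s⁻⁷·A⁻⁴.
The exponent of m is 4.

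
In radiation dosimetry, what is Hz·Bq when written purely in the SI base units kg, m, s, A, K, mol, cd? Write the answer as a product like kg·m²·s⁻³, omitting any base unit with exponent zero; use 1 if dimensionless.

Hz = 1/s = s⁻¹ (frequency is cycles per second).
Bq = 1/s = s⁻¹ (activity is decays per second).
Combining: Hz·Bq = s⁻¹ · s⁻¹ = s⁻².

s⁻²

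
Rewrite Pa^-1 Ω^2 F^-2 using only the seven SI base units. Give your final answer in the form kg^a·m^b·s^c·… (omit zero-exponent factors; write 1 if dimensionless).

kg³·m⁹·s⁻¹²·A⁻⁸

Pa = N/m² (pressure = force per area),
    = kg·m⁻¹·s⁻².
So Pa⁻¹ = kg⁻¹·m·s².
Ω = V/A (resistance = voltage per current),
    = kg·m²·s⁻³·A⁻².
So Ω² = kg²·m⁴·s⁻⁶·A⁻⁴.
F = C/V (capacitance = charge per voltage),
    = A·s/(kg·m²·s⁻³·A⁻¹) (substituting C and V),
    = kg⁻¹·m⁻²·s⁴·A².
So F⁻² = kg²·m⁴·s⁻⁸·A⁻⁴.
Combining: Pa⁻¹·Ω²·F⁻² = (kg⁻¹·m·s²) · (kg²·m⁴·s⁻⁶·A⁻⁴) · (kg²·m⁴·s⁻⁸·A⁻⁴) = kg³·m⁹·s⁻¹²·A⁻⁸.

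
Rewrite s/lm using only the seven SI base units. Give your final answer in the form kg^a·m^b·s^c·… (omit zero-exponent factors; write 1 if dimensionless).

s·cd⁻¹

lm = cd.
So lm⁻¹ = cd⁻¹.
Combining: s·lm⁻¹ = s · cd⁻¹ = s·cd⁻¹.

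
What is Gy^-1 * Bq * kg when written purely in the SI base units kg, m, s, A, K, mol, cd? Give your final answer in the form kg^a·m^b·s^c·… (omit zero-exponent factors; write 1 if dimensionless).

Gy = J/kg (absorbed dose = energy per mass),
    = m²·s⁻².
So Gy⁻¹ = m⁻²·s².
Bq = 1/s = s⁻¹ (activity is decays per second).
Combining: Gy⁻¹·Bq·kg = (m⁻²·s²) · s⁻¹ · kg = kg·m⁻²·s.

kg·m⁻²·s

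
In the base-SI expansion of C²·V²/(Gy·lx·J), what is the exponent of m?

2

Gy = J/kg (absorbed dose = energy per mass),
    = m²·s⁻².
So Gy⁻¹ = m⁻²·s².
lx = lm/m² (illuminance = luminous flux per area),
    = m⁻²·cd.
So lx⁻¹ = m²·cd⁻¹.
C = A·s = s·A (charge = current × time).
So C² = s²·A².
V = W/A (potential = power per current),
    = kg·m²·s⁻³·A⁻¹.
So V² = kg²·m⁴·s⁻⁶·A⁻².
J = N·m (work = force × distance),
    = kg·m²·s⁻².
So J⁻¹ = kg⁻¹·m⁻²·s².
Combining: Gy⁻¹·lx⁻¹·C²·V²·J⁻¹ = (m⁻²·s²) · (m²·cd⁻¹) · (s²·A²) · (kg²·m⁴·s⁻⁶·A⁻²) · (kg⁻¹·m⁻²·s²) = kg·m²·cd⁻¹.
The exponent of m is 2.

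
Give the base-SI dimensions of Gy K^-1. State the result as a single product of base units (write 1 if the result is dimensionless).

m²·s⁻²·K⁻¹

Gy = m²·s⁻².
Combining: Gy·K⁻¹ = (m²·s⁻²) · K⁻¹ = m²·s⁻²·K⁻¹.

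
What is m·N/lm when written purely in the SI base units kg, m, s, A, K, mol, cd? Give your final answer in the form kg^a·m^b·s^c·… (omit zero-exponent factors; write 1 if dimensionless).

kg·m²·s⁻²·cd⁻¹

lm = cd.
So lm⁻¹ = cd⁻¹.
N = kg·m·s⁻².
Combining: lm⁻¹·m·N = cd⁻¹ · m · (kg·m·s⁻²) = kg·m²·s⁻²·cd⁻¹.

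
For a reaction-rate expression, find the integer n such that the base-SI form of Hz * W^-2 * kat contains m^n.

Hz = s⁻¹.
W = kg·m²·s⁻³.
So W⁻² = kg⁻²·m⁻⁴·s⁶.
kat = s⁻¹·mol.
Combining: Hz·W⁻²·kat = s⁻¹ · (kg⁻²·m⁻⁴·s⁶) · (s⁻¹·mol) = kg⁻²·m⁻⁴·s⁴·mol.
The exponent of m is -4.

-4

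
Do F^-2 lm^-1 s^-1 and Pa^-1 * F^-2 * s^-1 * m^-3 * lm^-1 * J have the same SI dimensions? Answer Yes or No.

Left side:
  F = C/V (capacitance = charge per voltage),
      = A·s/(kg·m²·s⁻³·A⁻¹) (substituting C and V),
      = kg⁻¹·m⁻²·s⁴·A².
  So F⁻² = kg²·m⁴·s⁻⁸·A⁻⁴.
  lm = cd·sr = cd (luminous flux; sr is dimensionless).
  So lm⁻¹ = cd⁻¹.
  Combining: F⁻²·lm⁻¹·s⁻¹ = (kg²·m⁴·s⁻⁸·A⁻⁴) · cd⁻¹ · s⁻¹ = kg²·m⁴·s⁻⁹·A⁻⁴·cd⁻¹.
Right side:
  Pa = N/m² (pressure = force per area),
      = kg·m⁻¹·s⁻².
  So Pa⁻¹ = kg⁻¹·m·s².
  F = C/V (capacitance = charge per voltage),
      = A·s/(kg·m²·s⁻³·A⁻¹) (substituting C and V),
      = kg⁻¹·m⁻²·s⁴·A².
  So F⁻² = kg²·m⁴·s⁻⁸·A⁻⁴.
  lm = cd·sr = cd (luminous flux; sr is dimensionless).
  So lm⁻¹ = cd⁻¹.
  J = N·m (work = force × distance),
      = kg·m²·s⁻².
  Combining: Pa⁻¹·F⁻²·s⁻¹·m⁻³·lm⁻¹·J = (kg⁻¹·m·s²) · (kg²·m⁴·s⁻⁸·A⁻⁴) · s⁻¹ · m⁻³ · cd⁻¹ · (kg·m²·s⁻²) = kg²·m⁴·s⁻⁹·A⁻⁴·cd⁻¹.
Both reduce to kg²·m⁴·s⁻⁹·A⁻⁴·cd⁻¹.

Yes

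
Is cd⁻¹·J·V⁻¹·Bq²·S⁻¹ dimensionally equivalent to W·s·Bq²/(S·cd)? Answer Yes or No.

Left side:
  J = kg·m²·s⁻².
  V = kg·m²·s⁻³·A⁻¹.
  So V⁻¹ = kg⁻¹·m⁻²·s³·A.
  Bq = s⁻¹.
  So Bq² = s⁻².
  S = kg⁻¹·m⁻²·s³·A².
  So S⁻¹ = kg·m²·s⁻³·A⁻².
  Combining: cd⁻¹·J·V⁻¹·Bq²·S⁻¹ = cd⁻¹ · (kg·m²·s⁻²) · (kg⁻¹·m⁻²·s³·A) · s⁻² · (kg·m²·s⁻³·A⁻²) = kg·m²·s⁻⁴·A⁻¹·cd⁻¹.
Right side:
  S = 1/Ω (conductance is reciprocal resistance),
      = kg⁻¹·m⁻²·s³·A².
  So S⁻¹ = kg·m²·s⁻³·A⁻².
  W = J/s (power = energy per time),
      = kg·m²·s⁻³.
  Bq = 1/s = s⁻¹ (activity is decays per second).
  So Bq² = s⁻².
  Combining: S⁻¹·W·cd⁻¹·s·Bq² = (kg·m²·s⁻³·A⁻²) · (kg·m²·s⁻³) · cd⁻¹ · s · s⁻² = kg²·m⁴·s⁻⁷·A⁻²·cd⁻¹.
Left is kg·m²·s⁻⁴·A⁻¹·cd⁻¹; right is kg²·m⁴·s⁻⁷·A⁻²·cd⁻¹ — different.

No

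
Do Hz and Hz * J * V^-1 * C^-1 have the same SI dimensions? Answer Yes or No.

Yes

Left side:
  Hz = s⁻¹.
Right side:
  Hz = s⁻¹.
  J = kg·m²·s⁻².
  V = kg·m²·s⁻³·A⁻¹.
  So V⁻¹ = kg⁻¹·m⁻²·s³·A.
  C = s·A.
  So C⁻¹ = s⁻¹·A⁻¹.
  Combining: Hz·J·V⁻¹·C⁻¹ = s⁻¹ · (kg·m²·s⁻²) · (kg⁻¹·m⁻²·s³·A) · (s⁻¹·A⁻¹) = s⁻¹.
Both reduce to s⁻¹.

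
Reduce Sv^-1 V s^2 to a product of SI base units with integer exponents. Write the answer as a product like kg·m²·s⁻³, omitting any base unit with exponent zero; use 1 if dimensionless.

Sv = m²·s⁻².
So Sv⁻¹ = m⁻²·s².
V = kg·m²·s⁻³·A⁻¹.
Combining: Sv⁻¹·V·s² = (m⁻²·s²) · (kg·m²·s⁻³·A⁻¹) · s² = kg·s·A⁻¹.

kg·s·A⁻¹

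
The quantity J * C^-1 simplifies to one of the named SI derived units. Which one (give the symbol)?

V

J = kg·m²·s⁻².
C = s·A.
So C⁻¹ = s⁻¹·A⁻¹.
Combining: J·C⁻¹ = (kg·m²·s⁻²) · (s⁻¹·A⁻¹) = kg·m²·s⁻³·A⁻¹.
kg·m²·s⁻³·A⁻¹ is the base-SI form of the volt.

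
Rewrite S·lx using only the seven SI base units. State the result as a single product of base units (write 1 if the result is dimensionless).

kg⁻¹·m⁻⁴·s³·A²·cd

S = kg⁻¹·m⁻²·s³·A².
lx = m⁻²·cd.
Combining: S·lx = (kg⁻¹·m⁻²·s³·A²) · (m⁻²·cd) = kg⁻¹·m⁻⁴·s³·A²·cd.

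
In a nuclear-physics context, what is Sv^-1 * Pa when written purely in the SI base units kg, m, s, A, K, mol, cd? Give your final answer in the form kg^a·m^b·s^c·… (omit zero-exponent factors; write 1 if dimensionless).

kg·m⁻³

Sv = J/kg (equivalent dose = energy per mass),
    = m²·s⁻².
So Sv⁻¹ = m⁻²·s².
Pa = N/m² (pressure = force per area),
    = kg·m⁻¹·s⁻².
Combining: Sv⁻¹·Pa = (m⁻²·s²) · (kg·m⁻¹·s⁻²) = kg·m⁻³.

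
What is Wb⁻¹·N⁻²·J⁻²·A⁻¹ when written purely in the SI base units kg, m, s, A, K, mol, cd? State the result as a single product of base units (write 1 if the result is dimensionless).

Wb = V·s (flux: a volt is a weber per second),
    = kg·m²·s⁻²·A⁻¹.
So Wb⁻¹ = kg⁻¹·m⁻²·s²·A.
N = kg·m/s² = kg·m·s⁻² (force = mass × acceleration).
So N⁻² = kg⁻²·m⁻²·s⁴.
J = N·m (work = force × distance),
    = kg·m²·s⁻².
So J⁻² = kg⁻²·m⁻⁴·s⁴.
Combining: Wb⁻¹·N⁻²·J⁻²·A⁻¹ = (kg⁻¹·m⁻²·s²·A) · (kg⁻²·m⁻²·s⁴) · (kg⁻²·m⁻⁴·s⁴) · A⁻¹ = kg⁻⁵·m⁻⁸·s¹⁰.

kg⁻⁵·m⁻⁸·s¹⁰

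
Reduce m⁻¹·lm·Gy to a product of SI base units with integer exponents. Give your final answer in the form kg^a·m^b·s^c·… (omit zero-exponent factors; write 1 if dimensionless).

m·s⁻²·cd

lm = cd.
Gy = m²·s⁻².
Combining: m⁻¹·lm·Gy = m⁻¹ · cd · (m²·s⁻²) = m·s⁻²·cd.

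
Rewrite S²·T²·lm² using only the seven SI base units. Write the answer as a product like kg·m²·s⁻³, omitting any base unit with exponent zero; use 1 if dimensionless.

S = 1/Ω (conductance is reciprocal resistance),
    = kg⁻¹·m⁻²·s³·A².
So S² = kg⁻²·m⁻⁴·s⁶·A⁴.
T = Wb/m² (flux density = flux per area),
    = kg·s⁻²·A⁻¹.
So T² = kg²·s⁻⁴·A⁻².
lm = cd·sr = cd (luminous flux; sr is dimensionless).
So lm² = cd².
Combining: S²·T²·lm² = (kg⁻²·m⁻⁴·s⁶·A⁴) · (kg²·s⁻⁴·A⁻²) · cd² = m⁻⁴·s²·A²·cd².

m⁻⁴·s²·A²·cd²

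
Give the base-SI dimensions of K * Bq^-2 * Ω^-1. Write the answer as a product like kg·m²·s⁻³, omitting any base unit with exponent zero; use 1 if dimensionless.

kg⁻¹·m⁻²·s⁵·A²·K

Bq = s⁻¹.
So Bq⁻² = s².
Ω = kg·m²·s⁻³·A⁻².
So Ω⁻¹ = kg⁻¹·m⁻²·s³·A².
Combining: K·Bq⁻²·Ω⁻¹ = K · s² · (kg⁻¹·m⁻²·s³·A²) = kg⁻¹·m⁻²·s⁵·A²·K.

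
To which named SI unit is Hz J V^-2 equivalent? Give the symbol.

S

Hz = s⁻¹.
J = kg·m²·s⁻².
V = kg·m²·s⁻³·A⁻¹.
So V⁻² = kg⁻²·m⁻⁴·s⁶·A².
Combining: Hz·J·V⁻² = s⁻¹ · (kg·m²·s⁻²) · (kg⁻²·m⁻⁴·s⁶·A²) = kg⁻¹·m⁻²·s³·A².
kg⁻¹·m⁻²·s³·A² is the base-SI form of the siemens.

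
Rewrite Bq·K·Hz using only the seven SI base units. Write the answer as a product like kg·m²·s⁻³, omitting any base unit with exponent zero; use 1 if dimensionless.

s⁻²·K

Bq = s⁻¹.
Hz = s⁻¹.
Combining: Bq·K·Hz = s⁻¹ · K · s⁻¹ = s⁻²·K.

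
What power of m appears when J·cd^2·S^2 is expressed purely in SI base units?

J = N·m (work = force × distance),
    = kg·m²·s⁻².
S = 1/Ω (conductance is reciprocal resistance),
    = kg⁻¹·m⁻²·s³·A².
So S² = kg⁻²·m⁻⁴·s⁶·A⁴.
Combining: J·cd²·S² = (kg·m²·s⁻²) · cd² · (kg⁻²·m⁻⁴·s⁶·A⁴) = kg⁻¹·m⁻²·s⁴·A⁴·cd².
The exponent of m is -2.

-2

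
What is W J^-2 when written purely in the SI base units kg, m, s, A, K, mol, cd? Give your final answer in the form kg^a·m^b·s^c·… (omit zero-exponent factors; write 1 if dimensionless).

W = J/s (power = energy per time),
    = kg·m²·s⁻³.
J = N·m (work = force × distance),
    = kg·m²·s⁻².
So J⁻² = kg⁻²·m⁻⁴·s⁴.
Combining: W·J⁻² = (kg·m²·s⁻³) · (kg⁻²·m⁻⁴·s⁴) = kg⁻¹·m⁻²·s.

kg⁻¹·m⁻²·s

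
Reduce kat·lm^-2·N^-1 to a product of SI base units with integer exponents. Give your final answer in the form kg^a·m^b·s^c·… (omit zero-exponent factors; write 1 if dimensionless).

kg⁻¹·m⁻¹·s·mol·cd⁻²

kat = mol/s = s⁻¹·mol (catalytic activity).
lm = cd·sr = cd (luminous flux; sr is dimensionless).
So lm⁻² = cd⁻².
N = kg·m/s² = kg·m·s⁻² (force = mass × acceleration).
So N⁻¹ = kg⁻¹·m⁻¹·s².
Combining: kat·lm⁻²·N⁻¹ = (s⁻¹·mol) · cd⁻² · (kg⁻¹·m⁻¹·s²) = kg⁻¹·m⁻¹·s·mol·cd⁻².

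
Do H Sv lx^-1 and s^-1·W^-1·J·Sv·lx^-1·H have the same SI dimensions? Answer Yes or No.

Yes

Left side:
  H = Wb/A (inductance = flux per current),
      = kg·m²·s⁻²·A⁻².
  Sv = J/kg (equivalent dose = energy per mass),
      = m²·s⁻².
  lx = lm/m² (illuminance = luminous flux per area),
      = m⁻²·cd.
  So lx⁻¹ = m²·cd⁻¹.
  Combining: H·Sv·lx⁻¹ = (kg·m²·s⁻²·A⁻²) · (m²·s⁻²) · (m²·cd⁻¹) = kg·m⁶·s⁻⁴·A⁻²·cd⁻¹.
Right side:
  W = kg·m²·s⁻³.
  So W⁻¹ = kg⁻¹·m⁻²·s³.
  J = kg·m²·s⁻².
  Sv = m²·s⁻².
  lx = m⁻²·cd.
  So lx⁻¹ = m²·cd⁻¹.
  H = kg·m²·s⁻²·A⁻².
  Combining: s⁻¹·W⁻¹·J·Sv·lx⁻¹·H = s⁻¹ · (kg⁻¹·m⁻²·s³) · (kg·m²·s⁻²) · (m²·s⁻²) · (m²·cd⁻¹) · (kg·m²·s⁻²·A⁻²) = kg·m⁶·s⁻⁴·A⁻²·cd⁻¹.
Both reduce to kg·m⁶·s⁻⁴·A⁻²·cd⁻¹.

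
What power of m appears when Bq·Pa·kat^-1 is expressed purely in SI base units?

Bq = 1/s = s⁻¹ (activity is decays per second).
Pa = N/m² (pressure = force per area),
    = kg·m⁻¹·s⁻².
kat = mol/s = s⁻¹·mol (catalytic activity).
So kat⁻¹ = s·mol⁻¹.
Combining: Bq·Pa·kat⁻¹ = s⁻¹ · (kg·m⁻¹·s⁻²) · (s·mol⁻¹) = kg·m⁻¹·s⁻²·mol⁻¹.
The exponent of m is -1.

-1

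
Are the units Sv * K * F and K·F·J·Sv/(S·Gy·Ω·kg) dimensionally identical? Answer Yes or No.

Left side:
  Sv = J/kg (equivalent dose = energy per mass),
      = m²·s⁻².
  F = C/V (capacitance = charge per voltage),
      = A·s/(kg·m²·s⁻³·A⁻¹) (substituting C and V),
      = kg⁻¹·m⁻²·s⁴·A².
  Combining: Sv·K·F = (m²·s⁻²) · K · (kg⁻¹·m⁻²·s⁴·A²) = kg⁻¹·s²·A²·K.
Right side:
  F = C/V (capacitance = charge per voltage),
      = A·s/(kg·m²·s⁻³·A⁻¹) (substituting C and V),
      = kg⁻¹·m⁻²·s⁴·A².
  S = 1/Ω (conductance is reciprocal resistance),
      = kg⁻¹·m⁻²·s³·A².
  So S⁻¹ = kg·m²·s⁻³·A⁻².
  J = N·m (work = force × distance),
      = kg·m²·s⁻².
  Gy = J/kg (absorbed dose = energy per mass),
      = m²·s⁻².
  So Gy⁻¹ = m⁻²·s².
  Ω = V/A (resistance = voltage per current),
      = kg·m²·s⁻³·A⁻².
  So Ω⁻¹ = kg⁻¹·m⁻²·s³·A².
  Sv = J/kg (equivalent dose = energy per mass),
      = m²·s⁻².
  Combining: K·F·S⁻¹·J·Gy⁻¹·Ω⁻¹·Sv·kg⁻¹ = K · (kg⁻¹·m⁻²·s⁴·A²) · (kg·m²·s⁻³·A⁻²) · (kg·m²·s⁻²) · (m⁻²·s²) · (kg⁻¹·m⁻²·s³·A²) · (m²·s⁻²) · kg⁻¹ = kg⁻¹·s²·A²·K.
Both reduce to kg⁻¹·s²·A²·K.

Yes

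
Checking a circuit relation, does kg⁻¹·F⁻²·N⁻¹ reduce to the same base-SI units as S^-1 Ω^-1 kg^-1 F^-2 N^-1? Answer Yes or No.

Yes

Left side:
  F = kg⁻¹·m⁻²·s⁴·A².
  So F⁻² = kg²·m⁴·s⁻⁸·A⁻⁴.
  N = kg·m·s⁻².
  So N⁻¹ = kg⁻¹·m⁻¹·s².
  Combining: kg⁻¹·F⁻²·N⁻¹ = kg⁻¹ · (kg²·m⁴·s⁻⁸·A⁻⁴) · (kg⁻¹·m⁻¹·s²) = m³·s⁻⁶·A⁻⁴.
Right side:
  S = 1/Ω (conductance is reciprocal resistance),
      = kg⁻¹·m⁻²·s³·A².
  So S⁻¹ = kg·m²·s⁻³·A⁻².
  Ω = V/A (resistance = voltage per current),
      = kg·m²·s⁻³·A⁻².
  So Ω⁻¹ = kg⁻¹·m⁻²·s³·A².
  F = C/V (capacitance = charge per voltage),
      = A·s/(kg·m²·s⁻³·A⁻¹) (substituting C and V),
      = kg⁻¹·m⁻²·s⁴·A².
  So F⁻² = kg²·m⁴·s⁻⁸·A⁻⁴.
  N = kg·m/s² = kg·m·s⁻² (force = mass × acceleration).
  So N⁻¹ = kg⁻¹·m⁻¹·s².
  Combining: S⁻¹·Ω⁻¹·kg⁻¹·F⁻²·N⁻¹ = (kg·m²·s⁻³·A⁻²) · (kg⁻¹·m⁻²·s³·A²) · kg⁻¹ · (kg²·m⁴·s⁻⁸·A⁻⁴) · (kg⁻¹·m⁻¹·s²) = m³·s⁻⁶·A⁻⁴.
Both reduce to m³·s⁻⁶·A⁻⁴.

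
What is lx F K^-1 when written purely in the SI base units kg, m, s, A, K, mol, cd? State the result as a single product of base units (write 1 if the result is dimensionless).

kg⁻¹·m⁻⁴·s⁴·A²·K⁻¹·cd

lx = lm/m² (illuminance = luminous flux per area),
    = m⁻²·cd.
F = C/V (capacitance = charge per voltage),
    = A·s/(kg·m²·s⁻³·A⁻¹) (substituting C and V),
    = kg⁻¹·m⁻²·s⁴·A².
Combining: lx·F·K⁻¹ = (m⁻²·cd) · (kg⁻¹·m⁻²·s⁴·A²) · K⁻¹ = kg⁻¹·m⁻⁴·s⁴·A²·K⁻¹·cd.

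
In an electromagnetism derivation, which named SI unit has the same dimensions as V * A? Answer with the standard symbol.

W

V = kg·m²·s⁻³·A⁻¹.
Combining: V·A = (kg·m²·s⁻³·A⁻¹) · A = kg·m²·s⁻³.
kg·m²·s⁻³ is the base-SI form of the watt.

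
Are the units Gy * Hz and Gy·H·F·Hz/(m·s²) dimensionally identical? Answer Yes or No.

Left side:
  Gy = J/kg (absorbed dose = energy per mass),
      = m²·s⁻².
  Hz = 1/s = s⁻¹ (frequency is cycles per second).
  Combining: Gy·Hz = (m²·s⁻²) · s⁻¹ = m²·s⁻³.
Right side:
  Gy = m²·s⁻².
  H = kg·m²·s⁻²·A⁻².
  F = kg⁻¹·m⁻²·s⁴·A².
  Hz = s⁻¹.
  Combining: Gy·H·m⁻¹·F·s⁻²·Hz = (m²·s⁻²) · (kg·m²·s⁻²·A⁻²) · m⁻¹ · (kg⁻¹·m⁻²·s⁴·A²) · s⁻² · s⁻¹ = m·s⁻³.
Left is m²·s⁻³; right is m·s⁻³ — different.

No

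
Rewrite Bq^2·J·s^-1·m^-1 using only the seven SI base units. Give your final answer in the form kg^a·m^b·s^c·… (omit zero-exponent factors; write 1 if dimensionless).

Bq = 1/s = s⁻¹ (activity is decays per second).
So Bq² = s⁻².
J = N·m (work = force × distance),
    = kg·m²·s⁻².
Combining: Bq²·J·s⁻¹·m⁻¹ = s⁻² · (kg·m²·s⁻²) · s⁻¹ · m⁻¹ = kg·m·s⁻⁵.

kg·m·s⁻⁵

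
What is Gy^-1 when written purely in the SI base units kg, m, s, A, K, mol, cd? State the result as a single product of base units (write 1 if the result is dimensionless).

m⁻²·s²

Gy = J/kg (absorbed dose = energy per mass),
    = m²·s⁻².
So Gy⁻¹ = m⁻²·s².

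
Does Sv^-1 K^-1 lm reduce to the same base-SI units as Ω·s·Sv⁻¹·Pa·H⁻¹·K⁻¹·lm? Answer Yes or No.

No

Left side:
  Sv = m²·s⁻².
  So Sv⁻¹ = m⁻²·s².
  lm = cd.
  Combining: Sv⁻¹·K⁻¹·lm = (m⁻²·s²) · K⁻¹ · cd = m⁻²·s²·K⁻¹·cd.
Right side:
  Ω = V/A (resistance = voltage per current),
      = kg·m²·s⁻³·A⁻².
  Sv = J/kg (equivalent dose = energy per mass),
      = m²·s⁻².
  So Sv⁻¹ = m⁻²·s².
  Pa = N/m² (pressure = force per area),
      = kg·m⁻¹·s⁻².
  H = Wb/A (inductance = flux per current),
      = kg·m²·s⁻²·A⁻².
  So H⁻¹ = kg⁻¹·m⁻²·s²·A².
  lm = cd·sr = cd (luminous flux; sr is dimensionless).
  Combining: Ω·s·Sv⁻¹·Pa·H⁻¹·K⁻¹·lm = (kg·m²·s⁻³·A⁻²) · s · (m⁻²·s²) · (kg·m⁻¹·s⁻²) · (kg⁻¹·m⁻²·s²·A²) · K⁻¹ · cd = kg·m⁻³·K⁻¹·cd.
Left is m⁻²·s²·K⁻¹·cd; right is kg·m⁻³·K⁻¹·cd — different.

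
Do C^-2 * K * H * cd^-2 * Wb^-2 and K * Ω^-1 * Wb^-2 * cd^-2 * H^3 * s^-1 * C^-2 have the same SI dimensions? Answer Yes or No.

Left side:
  C = A·s = s·A (charge = current × time).
  So C⁻² = s⁻²·A⁻².
  H = Wb/A (inductance = flux per current),
      = kg·m²·s⁻²·A⁻².
  Wb = V·s (flux: a volt is a weber per second),
      = kg·m²·s⁻²·A⁻¹.
  So Wb⁻² = kg⁻²·m⁻⁴·s⁴·A².
  Combining: C⁻²·K·H·cd⁻²·Wb⁻² = (s⁻²·A⁻²) · K · (kg·m²·s⁻²·A⁻²) · cd⁻² · (kg⁻²·m⁻⁴·s⁴·A²) = kg⁻¹·m⁻²·A⁻²·K·cd⁻².
Right side:
  Ω = V/A (resistance = voltage per current),
      = kg·m²·s⁻³·A⁻².
  So Ω⁻¹ = kg⁻¹·m⁻²·s³·A².
  Wb = V·s (flux: a volt is a weber per second),
      = kg·m²·s⁻²·A⁻¹.
  So Wb⁻² = kg⁻²·m⁻⁴·s⁴·A².
  H = Wb/A (inductance = flux per current),
      = kg·m²·s⁻²·A⁻².
  So H³ = kg³·m⁶·s⁻⁶·A⁻⁶.
  C = A·s = s·A (charge = current × time).
  So C⁻² = s⁻²·A⁻².
  Combining: K·Ω⁻¹·Wb⁻²·cd⁻²·H³·s⁻¹·C⁻² = K · (kg⁻¹·m⁻²·s³·A²) · (kg⁻²·m⁻⁴·s⁴·A²) · cd⁻² · (kg³·m⁶·s⁻⁶·A⁻⁶) · s⁻¹ · (s⁻²·A⁻²) = s⁻²·A⁻⁴·K·cd⁻².
Left is kg⁻¹·m⁻²·A⁻²·K·cd⁻²; right is s⁻²·A⁻⁴·K·cd⁻² — different.

No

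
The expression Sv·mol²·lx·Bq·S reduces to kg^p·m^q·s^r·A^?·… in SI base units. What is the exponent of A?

2

Sv = m²·s⁻².
lx = m⁻²·cd.
Bq = s⁻¹.
S = kg⁻¹·m⁻²·s³·A².
Combining: Sv·mol²·lx·Bq·S = (m²·s⁻²) · mol² · (m⁻²·cd) · s⁻¹ · (kg⁻¹·m⁻²·s³·A²) = kg⁻¹·m⁻²·A²·mol²·cd.
The exponent of A is 2.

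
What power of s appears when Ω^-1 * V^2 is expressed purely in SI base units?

-3

Ω = V/A (resistance = voltage per current),
    = kg·m²·s⁻³·A⁻².
So Ω⁻¹ = kg⁻¹·m⁻²·s³·A².
V = W/A (potential = power per current),
    = kg·m²·s⁻³·A⁻¹.
So V² = kg²·m⁴·s⁻⁶·A⁻².
Combining: Ω⁻¹·V² = (kg⁻¹·m⁻²·s³·A²) · (kg²·m⁴·s⁻⁶·A⁻²) = kg·m²·s⁻³.
The exponent of s is -3.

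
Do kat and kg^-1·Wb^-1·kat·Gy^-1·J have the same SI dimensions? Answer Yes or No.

No

Left side:
  kat = mol/s = s⁻¹·mol (catalytic activity).
Right side:
  Wb = V·s (flux: a volt is a weber per second),
      = kg·m²·s⁻²·A⁻¹.
  So Wb⁻¹ = kg⁻¹·m⁻²·s²·A.
  kat = mol/s = s⁻¹·mol (catalytic activity).
  Gy = J/kg (absorbed dose = energy per mass),
      = m²·s⁻².
  So Gy⁻¹ = m⁻²·s².
  J = N·m (work = force × distance),
      = kg·m²·s⁻².
  Combining: kg⁻¹·Wb⁻¹·kat·Gy⁻¹·J = kg⁻¹ · (kg⁻¹·m⁻²·s²·A) · (s⁻¹·mol) · (m⁻²·s²) · (kg·m²·s⁻²) = kg⁻¹·m⁻²·s·A·mol.
Left is s⁻¹·mol; right is kg⁻¹·m⁻²·s·A·mol — different.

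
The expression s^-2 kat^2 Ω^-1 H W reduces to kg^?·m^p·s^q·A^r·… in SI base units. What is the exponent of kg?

1

kat = mol/s = s⁻¹·mol (catalytic activity).
So kat² = s⁻²·mol².
Ω = V/A (resistance = voltage per current),
    = kg·m²·s⁻³·A⁻².
So Ω⁻¹ = kg⁻¹·m⁻²·s³·A².
H = Wb/A (inductance = flux per current),
    = kg·m²·s⁻²·A⁻².
W = J/s (power = energy per time),
    = kg·m²·s⁻³.
Combining: s⁻²·kat²·Ω⁻¹·H·W = s⁻² · (s⁻²·mol²) · (kg⁻¹·m⁻²·s³·A²) · (kg·m²·s⁻²·A⁻²) · (kg·m²·s⁻³) = kg·m²·s⁻⁶·mol².
The exponent of kg is 1.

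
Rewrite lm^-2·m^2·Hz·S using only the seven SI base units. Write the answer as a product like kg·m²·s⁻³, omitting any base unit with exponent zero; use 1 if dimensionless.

lm = cd·sr = cd (luminous flux; sr is dimensionless).
So lm⁻² = cd⁻².
Hz = 1/s = s⁻¹ (frequency is cycles per second).
S = 1/Ω (conductance is reciprocal resistance),
    = kg⁻¹·m⁻²·s³·A².
Combining: lm⁻²·m²·Hz·S = cd⁻² · m² · s⁻¹ · (kg⁻¹·m⁻²·s³·A²) = kg⁻¹·s²·A²·cd⁻².

kg⁻¹·s²·A²·cd⁻²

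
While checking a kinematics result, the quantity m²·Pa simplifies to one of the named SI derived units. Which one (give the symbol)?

N

Pa = N/m² (pressure = force per area),
    = kg·m⁻¹·s⁻².
Combining: m²·Pa = m² · (kg·m⁻¹·s⁻²) = kg·m·s⁻².
kg·m·s⁻² is the base-SI form of the newton.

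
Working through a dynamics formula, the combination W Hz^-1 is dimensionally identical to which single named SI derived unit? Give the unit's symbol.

W = kg·m²·s⁻³.
Hz = s⁻¹.
So Hz⁻¹ = s.
Combining: W·Hz⁻¹ = (kg·m²·s⁻³) · s = kg·m²·s⁻².
kg·m²·s⁻² is the base-SI form of the joule.

J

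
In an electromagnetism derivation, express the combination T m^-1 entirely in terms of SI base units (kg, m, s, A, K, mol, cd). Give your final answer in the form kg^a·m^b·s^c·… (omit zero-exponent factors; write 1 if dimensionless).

kg·m⁻¹·s⁻²·A⁻¹

T = Wb/m² (flux density = flux per area),
    = kg·s⁻²·A⁻¹.
Combining: T·m⁻¹ = (kg·s⁻²·A⁻¹) · m⁻¹ = kg·m⁻¹·s⁻²·A⁻¹.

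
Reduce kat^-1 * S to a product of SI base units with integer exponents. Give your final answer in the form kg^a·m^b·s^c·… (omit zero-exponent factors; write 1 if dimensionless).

kat = s⁻¹·mol.
So kat⁻¹ = s·mol⁻¹.
S = kg⁻¹·m⁻²·s³·A².
Combining: kat⁻¹·S = (s·mol⁻¹) · (kg⁻¹·m⁻²·s³·A²) = kg⁻¹·m⁻²·s⁴·A²·mol⁻¹.

kg⁻¹·m⁻²·s⁴·A²·mol⁻¹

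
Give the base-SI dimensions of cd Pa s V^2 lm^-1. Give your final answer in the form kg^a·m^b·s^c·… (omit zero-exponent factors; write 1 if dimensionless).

kg³·m³·s⁻⁷·A⁻²

Pa = kg·m⁻¹·s⁻².
V = kg·m²·s⁻³·A⁻¹.
So V² = kg²·m⁴·s⁻⁶·A⁻².
lm = cd.
So lm⁻¹ = cd⁻¹.
Combining: cd·Pa·s·V²·lm⁻¹ = cd · (kg·m⁻¹·s⁻²) · s · (kg²·m⁴·s⁻⁶·A⁻²) · cd⁻¹ = kg³·m³·s⁻⁷·A⁻².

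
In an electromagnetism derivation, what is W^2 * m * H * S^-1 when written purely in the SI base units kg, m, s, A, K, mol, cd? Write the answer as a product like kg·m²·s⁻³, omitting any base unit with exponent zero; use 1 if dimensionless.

W = J/s (power = energy per time),
    = kg·m²·s⁻³.
So W² = kg²·m⁴·s⁻⁶.
H = Wb/A (inductance = flux per current),
    = kg·m²·s⁻²·A⁻².
S = 1/Ω (conductance is reciprocal resistance),
    = kg⁻¹·m⁻²·s³·A².
So S⁻¹ = kg·m²·s⁻³·A⁻².
Combining: W²·m·H·S⁻¹ = (kg²·m⁴·s⁻⁶) · m · (kg·m²·s⁻²·A⁻²) · (kg·m²·s⁻³·A⁻²) = kg⁴·m⁹·s⁻¹¹·A⁻⁴.

kg⁴·m⁹·s⁻¹¹·A⁻⁴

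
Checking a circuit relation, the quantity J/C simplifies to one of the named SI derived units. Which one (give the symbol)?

V

J = N·m (work = force × distance),
    = kg·m²·s⁻².
C = A·s = s·A (charge = current × time).
So C⁻¹ = s⁻¹·A⁻¹.
Combining: J·C⁻¹ = (kg·m²·s⁻²) · (s⁻¹·A⁻¹) = kg·m²·s⁻³·A⁻¹.
kg·m²·s⁻³·A⁻¹ is the base-SI form of the volt.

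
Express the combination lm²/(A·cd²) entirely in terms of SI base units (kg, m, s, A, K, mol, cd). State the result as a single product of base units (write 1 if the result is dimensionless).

lm = cd·sr = cd (luminous flux; sr is dimensionless).
So lm² = cd².
Combining: lm²·A⁻¹·cd⁻² = cd² · A⁻¹ · cd⁻² = A⁻¹.

A⁻¹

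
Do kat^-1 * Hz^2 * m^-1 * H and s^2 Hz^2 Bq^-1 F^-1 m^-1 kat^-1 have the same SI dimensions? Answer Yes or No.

No

Left side:
  kat = s⁻¹·mol.
  So kat⁻¹ = s·mol⁻¹.
  Hz = s⁻¹.
  So Hz² = s⁻².
  H = kg·m²·s⁻²·A⁻².
  Combining: kat⁻¹·Hz²·m⁻¹·H = (s·mol⁻¹) · s⁻² · m⁻¹ · (kg·m²·s⁻²·A⁻²) = kg·m·s⁻³·A⁻²·mol⁻¹.
Right side:
  Hz = s⁻¹.
  So Hz² = s⁻².
  Bq = s⁻¹.
  So Bq⁻¹ = s.
  F = kg⁻¹·m⁻²·s⁴·A².
  So F⁻¹ = kg·m²·s⁻⁴·A⁻².
  kat = s⁻¹·mol.
  So kat⁻¹ = s·mol⁻¹.
  Combining: s²·Hz²·Bq⁻¹·F⁻¹·m⁻¹·kat⁻¹ = s² · s⁻² · s · (kg·m²·s⁻⁴·A⁻²) · m⁻¹ · (s·mol⁻¹) = kg·m·s⁻²·A⁻²·mol⁻¹.
Left is kg·m·s⁻³·A⁻²·mol⁻¹; right is kg·m·s⁻²·A⁻²·mol⁻¹ — different.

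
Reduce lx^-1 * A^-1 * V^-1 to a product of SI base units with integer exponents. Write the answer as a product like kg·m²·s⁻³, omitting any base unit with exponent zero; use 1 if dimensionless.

lx = m⁻²·cd.
So lx⁻¹ = m²·cd⁻¹.
V = kg·m²·s⁻³·A⁻¹.
So V⁻¹ = kg⁻¹·m⁻²·s³·A.
Combining: lx⁻¹·A⁻¹·V⁻¹ = (m²·cd⁻¹) · A⁻¹ · (kg⁻¹·m⁻²·s³·A) = kg⁻¹·s³·cd⁻¹.

kg⁻¹·s³·cd⁻¹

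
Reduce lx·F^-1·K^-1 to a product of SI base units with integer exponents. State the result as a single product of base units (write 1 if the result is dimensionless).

lx = lm/m² (illuminance = luminous flux per area),
    = m⁻²·cd.
F = C/V (capacitance = charge per voltage),
    = A·s/(kg·m²·s⁻³·A⁻¹) (substituting C and V),
    = kg⁻¹·m⁻²·s⁴·A².
So F⁻¹ = kg·m²·s⁻⁴·A⁻².
Combining: lx·F⁻¹·K⁻¹ = (m⁻²·cd) · (kg·m²·s⁻⁴·A⁻²) · K⁻¹ = kg·s⁻⁴·A⁻²·K⁻¹·cd.

kg·s⁻⁴·A⁻²·K⁻¹·cd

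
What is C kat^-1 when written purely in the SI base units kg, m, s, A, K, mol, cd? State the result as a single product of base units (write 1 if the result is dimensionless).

s²·A·mol⁻¹

C = s·A.
kat = s⁻¹·mol.
So kat⁻¹ = s·mol⁻¹.
Combining: C·kat⁻¹ = (s·A) · (s·mol⁻¹) = s²·A·mol⁻¹.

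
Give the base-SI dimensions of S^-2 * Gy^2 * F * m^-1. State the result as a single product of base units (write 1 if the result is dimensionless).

S = 1/Ω (conductance is reciprocal resistance),
    = kg⁻¹·m⁻²·s³·A².
So S⁻² = kg²·m⁴·s⁻⁶·A⁻⁴.
Gy = J/kg (absorbed dose = energy per mass),
    = m²·s⁻².
So Gy² = m⁴·s⁻⁴.
F = C/V (capacitance = charge per voltage),
    = A·s/(kg·m²·s⁻³·A⁻¹) (substituting C and V),
    = kg⁻¹·m⁻²·s⁴·A².
Combining: S⁻²·Gy²·F·m⁻¹ = (kg²·m⁴·s⁻⁶·A⁻⁴) · (m⁴·s⁻⁴) · (kg⁻¹·m⁻²·s⁴·A²) · m⁻¹ = kg·m⁵·s⁻⁶·A⁻².

kg·m⁵·s⁻⁶·A⁻²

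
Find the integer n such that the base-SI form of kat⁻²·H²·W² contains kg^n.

kat = mol/s = s⁻¹·mol (catalytic activity).
So kat⁻² = s²·mol⁻².
H = Wb/A (inductance = flux per current),
    = kg·m²·s⁻²·A⁻².
So H² = kg²·m⁴·s⁻⁴·A⁻⁴.
W = J/s (power = energy per time),
    = kg·m²·s⁻³.
So W² = kg²·m⁴·s⁻⁶.
Combining: kat⁻²·H²·W² = (s²·mol⁻²) · (kg²·m⁴·s⁻⁴·A⁻⁴) · (kg²·m⁴·s⁻⁶) = kg⁴·m⁸·s⁻⁸·A⁻⁴·mol⁻².
The exponent of kg is 4.

4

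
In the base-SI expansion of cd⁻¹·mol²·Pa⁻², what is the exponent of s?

4

Pa = kg·m⁻¹·s⁻².
So Pa⁻² = kg⁻²·m²·s⁴.
Combining: cd⁻¹·mol²·Pa⁻² = cd⁻¹ · mol² · (kg⁻²·m²·s⁴) = kg⁻²·m²·s⁴·mol²·cd⁻¹.
The exponent of s is 4.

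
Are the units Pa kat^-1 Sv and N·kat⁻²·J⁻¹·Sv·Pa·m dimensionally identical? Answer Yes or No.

Left side:
  Pa = kg·m⁻¹·s⁻².
  kat = s⁻¹·mol.
  So kat⁻¹ = s·mol⁻¹.
  Sv = m²·s⁻².
  Combining: Pa·kat⁻¹·Sv = (kg·m⁻¹·s⁻²) · (s·mol⁻¹) · (m²·s⁻²) = kg·m·s⁻³·mol⁻¹.
Right side:
  N = kg·m·s⁻².
  kat = s⁻¹·mol.
  So kat⁻² = s²·mol⁻².
  J = kg·m²·s⁻².
  So J⁻¹ = kg⁻¹·m⁻²·s².
  Sv = m²·s⁻².
  Pa = kg·m⁻¹·s⁻².
  Combining: N·kat⁻²·J⁻¹·Sv·Pa·m = (kg·m·s⁻²) · (s²·mol⁻²) · (kg⁻¹·m⁻²·s²) · (m²·s⁻²) · (kg·m⁻¹·s⁻²) · m = kg·m·s⁻²·mol⁻².
Left is kg·m·s⁻³·mol⁻¹; right is kg·m·s⁻²·mol⁻² — different.

No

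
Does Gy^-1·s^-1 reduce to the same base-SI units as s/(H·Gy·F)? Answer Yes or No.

Yes

Left side:
  Gy = J/kg (absorbed dose = energy per mass),
      = m²·s⁻².
  So Gy⁻¹ = m⁻²·s².
  Combining: Gy⁻¹·s⁻¹ = (m⁻²·s²) · s⁻¹ = m⁻²·s.
Right side:
  H = kg·m²·s⁻²·A⁻².
  So H⁻¹ = kg⁻¹·m⁻²·s²·A².
  Gy = m²·s⁻².
  So Gy⁻¹ = m⁻²·s².
  F = kg⁻¹·m⁻²·s⁴·A².
  So F⁻¹ = kg·m²·s⁻⁴·A⁻².
  Combining: s·H⁻¹·Gy⁻¹·F⁻¹ = s · (kg⁻¹·m⁻²·s²·A²) · (m⁻²·s²) · (kg·m²·s⁻⁴·A⁻²) = m⁻²·s.
Both reduce to m⁻²·s.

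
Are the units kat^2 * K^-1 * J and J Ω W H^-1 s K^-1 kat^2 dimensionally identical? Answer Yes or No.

Left side:
  kat = s⁻¹·mol.
  So kat² = s⁻²·mol².
  J = kg·m²·s⁻².
  Combining: kat²·K⁻¹·J = (s⁻²·mol²) · K⁻¹ · (kg·m²·s⁻²) = kg·m²·s⁻⁴·K⁻¹·mol².
Right side:
  J = N·m (work = force × distance),
      = kg·m²·s⁻².
  Ω = V/A (resistance = voltage per current),
      = kg·m²·s⁻³·A⁻².
  W = J/s (power = energy per time),
      = kg·m²·s⁻³.
  H = Wb/A (inductance = flux per current),
      = kg·m²·s⁻²·A⁻².
  So H⁻¹ = kg⁻¹·m⁻²·s²·A².
  kat = mol/s = s⁻¹·mol (catalytic activity).
  So kat² = s⁻²·mol².
  Combining: J·Ω·W·H⁻¹·s·K⁻¹·kat² = (kg·m²·s⁻²) · (kg·m²·s⁻³·A⁻²) · (kg·m²·s⁻³) · (kg⁻¹·m⁻²·s²·A²) · s · K⁻¹ · (s⁻²·mol²) = kg²·m⁴·s⁻⁷·K⁻¹·mol².
Left is kg·m²·s⁻⁴·K⁻¹·mol²; right is kg²·m⁴·s⁻⁷·K⁻¹·mol² — different.

No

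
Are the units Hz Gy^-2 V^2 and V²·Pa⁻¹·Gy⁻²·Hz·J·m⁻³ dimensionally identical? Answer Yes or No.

Left side:
  Hz = 1/s = s⁻¹ (frequency is cycles per second).
  Gy = J/kg (absorbed dose = energy per mass),
      = m²·s⁻².
  So Gy⁻² = m⁻⁴·s⁴.
  V = W/A (potential = power per current),
      = kg·m²·s⁻³·A⁻¹.
  So V² = kg²·m⁴·s⁻⁶·A⁻².
  Combining: Hz·Gy⁻²·V² = s⁻¹ · (m⁻⁴·s⁴) · (kg²·m⁴·s⁻⁶·A⁻²) = kg²·s⁻³·A⁻².
Right side:
  V = kg·m²·s⁻³·A⁻¹.
  So V² = kg²·m⁴·s⁻⁶·A⁻².
  Pa = kg·m⁻¹·s⁻².
  So Pa⁻¹ = kg⁻¹·m·s².
  Gy = m²·s⁻².
  So Gy⁻² = m⁻⁴·s⁴.
  Hz = s⁻¹.
  J = kg·m²·s⁻².
  Combining: V²·Pa⁻¹·Gy⁻²·Hz·J·m⁻³ = (kg²·m⁴·s⁻⁶·A⁻²) · (kg⁻¹·m·s²) · (m⁻⁴·s⁴) · s⁻¹ · (kg·m²·s⁻²) · m⁻³ = kg²·s⁻³·A⁻².
Both reduce to kg²·s⁻³·A⁻².

Yes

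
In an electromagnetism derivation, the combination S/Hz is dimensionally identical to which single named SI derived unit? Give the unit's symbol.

F

S = 1/Ω (conductance is reciprocal resistance),
    = kg⁻¹·m⁻²·s³·A².
Hz = 1/s = s⁻¹ (frequency is cycles per second).
So Hz⁻¹ = s.
Combining: S·Hz⁻¹ = (kg⁻¹·m⁻²·s³·A²) · s = kg⁻¹·m⁻²·s⁴·A².
kg⁻¹·m⁻²·s⁴·A² is the base-SI form of the farad.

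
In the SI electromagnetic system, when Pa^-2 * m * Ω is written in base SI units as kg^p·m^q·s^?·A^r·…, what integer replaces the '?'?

Pa = N/m² (pressure = force per area),
    = kg·m⁻¹·s⁻².
So Pa⁻² = kg⁻²·m²·s⁴.
Ω = V/A (resistance = voltage per current),
    = kg·m²·s⁻³·A⁻².
Combining: Pa⁻²·m·Ω = (kg⁻²·m²·s⁴) · m · (kg·m²·s⁻³·A⁻²) = kg⁻¹·m⁵·s·A⁻².
The exponent of s is 1.

1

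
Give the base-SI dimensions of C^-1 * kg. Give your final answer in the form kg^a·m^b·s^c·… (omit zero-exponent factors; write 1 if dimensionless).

C = A·s = s·A (charge = current × time).
So C⁻¹ = s⁻¹·A⁻¹.
Combining: C⁻¹·kg = (s⁻¹·A⁻¹) · kg = kg·s⁻¹·A⁻¹.

kg·s⁻¹·A⁻¹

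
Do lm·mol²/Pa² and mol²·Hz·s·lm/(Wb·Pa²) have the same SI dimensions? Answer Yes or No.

Left side:
  lm = cd·sr = cd (luminous flux; sr is dimensionless).
  Pa = N/m² (pressure = force per area),
      = kg·m⁻¹·s⁻².
  So Pa⁻² = kg⁻²·m²·s⁴.
  Combining: lm·mol²·Pa⁻² = cd · mol² · (kg⁻²·m²·s⁴) = kg⁻²·m²·s⁴·mol²·cd.
Right side:
  Wb = V·s (flux: a volt is a weber per second),
      = kg·m²·s⁻²·A⁻¹.
  So Wb⁻¹ = kg⁻¹·m⁻²·s²·A.
  Hz = 1/s = s⁻¹ (frequency is cycles per second).
  Pa = N/m² (pressure = force per area),
      = kg·m⁻¹·s⁻².
  So Pa⁻² = kg⁻²·m²·s⁴.
  lm = cd·sr = cd (luminous flux; sr is dimensionless).
  Combining: Wb⁻¹·mol²·Hz·s·Pa⁻²·lm = (kg⁻¹·m⁻²·s²·A) · mol² · s⁻¹ · s · (kg⁻²·m²·s⁴) · cd = kg⁻³·s⁶·A·mol²·cd.
Left is kg⁻²·m²·s⁴·mol²·cd; right is kg⁻³·s⁶·A·mol²·cd — different.

No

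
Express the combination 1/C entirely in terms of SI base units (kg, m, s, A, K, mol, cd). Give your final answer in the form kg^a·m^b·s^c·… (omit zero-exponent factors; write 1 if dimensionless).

s⁻¹·A⁻¹

C = s·A.
So C⁻¹ = s⁻¹·A⁻¹.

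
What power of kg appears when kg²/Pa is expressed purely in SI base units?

1

Pa = N/m² (pressure = force per area),
    = kg·m⁻¹·s⁻².
So Pa⁻¹ = kg⁻¹·m·s².
Combining: Pa⁻¹·kg² = (kg⁻¹·m·s²) · kg² = kg·m·s².
The exponent of kg is 1.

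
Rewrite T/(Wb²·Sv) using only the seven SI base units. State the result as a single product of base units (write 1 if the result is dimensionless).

T = Wb/m² (flux density = flux per area),
    = kg·s⁻²·A⁻¹.
Wb = V·s (flux: a volt is a weber per second),
    = kg·m²·s⁻²·A⁻¹.
So Wb⁻² = kg⁻²·m⁻⁴·s⁴·A².
Sv = J/kg (equivalent dose = energy per mass),
    = m²·s⁻².
So Sv⁻¹ = m⁻²·s².
Combining: T·Wb⁻²·Sv⁻¹ = (kg·s⁻²·A⁻¹) · (kg⁻²·m⁻⁴·s⁴·A²) · (m⁻²·s²) = kg⁻¹·m⁻⁶·s⁴·A.

kg⁻¹·m⁻⁶·s⁴·A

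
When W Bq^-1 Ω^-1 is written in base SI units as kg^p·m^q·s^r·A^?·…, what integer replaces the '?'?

W = J/s (power = energy per time),
    = kg·m²·s⁻³.
Bq = 1/s = s⁻¹ (activity is decays per second).
So Bq⁻¹ = s.
Ω = V/A (resistance = voltage per current),
    = kg·m²·s⁻³·A⁻².
So Ω⁻¹ = kg⁻¹·m⁻²·s³·A².
Combining: W·Bq⁻¹·Ω⁻¹ = (kg·m²·s⁻³) · s · (kg⁻¹·m⁻²·s³·A²) = s·A².
The exponent of A is 2.

2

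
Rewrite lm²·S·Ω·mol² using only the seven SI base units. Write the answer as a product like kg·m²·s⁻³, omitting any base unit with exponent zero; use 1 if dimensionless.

mol²·cd²

lm = cd.
So lm² = cd².
S = kg⁻¹·m⁻²·s³·A².
Ω = kg·m²·s⁻³·A⁻².
Combining: lm²·S·Ω·mol² = cd² · (kg⁻¹·m⁻²·s³·A²) · (kg·m²·s⁻³·A⁻²) · mol² = mol²·cd².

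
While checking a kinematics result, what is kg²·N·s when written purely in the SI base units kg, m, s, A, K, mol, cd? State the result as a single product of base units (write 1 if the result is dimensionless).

N = kg·m·s⁻².
Combining: kg²·N·s = kg² · (kg·m·s⁻²) · s = kg³·m·s⁻¹.

kg³·m·s⁻¹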